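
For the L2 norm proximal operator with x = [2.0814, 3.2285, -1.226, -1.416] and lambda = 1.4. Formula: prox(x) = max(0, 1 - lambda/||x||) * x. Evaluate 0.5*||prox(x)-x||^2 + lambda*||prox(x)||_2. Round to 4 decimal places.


Step 1: Compute ||x||.
||x|| = 4.2736
Step 2: Compute scaling factor.
scale = max(0, 1 - 1.4/4.2736) = 0.6724
Step 3: prox(x) = [1.3995, 2.1709, -0.8244, -0.9521]
||prox(x)|| = 2.8736
Step 4: Proximal objective.
0.5*||prox-x||^2 = 0.98
lambda*||prox|| = 4.023
Total = 5.003


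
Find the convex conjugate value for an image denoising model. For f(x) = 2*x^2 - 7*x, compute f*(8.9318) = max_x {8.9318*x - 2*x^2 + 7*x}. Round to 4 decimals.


f*(y) = sup_x {y*x - a*x^2 - b*x} = sup_x {(y-b)*x - a*x^2}
FOC: (y - b) - 2a*x = 0 => x* = (y - b)/(2a)
x* = (8.9318 + 7)/(2*2) = 3.983
f*(8.9318) = (y-b)^2/(4a) = (8.9318 + 7)^2/(4*2)
= 253.8223/8 = 31.7278


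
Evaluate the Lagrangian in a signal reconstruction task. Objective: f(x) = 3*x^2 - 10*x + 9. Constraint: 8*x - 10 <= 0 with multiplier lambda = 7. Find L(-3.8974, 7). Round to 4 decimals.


Step 1: Evaluate f(x).
f(-3.8974) = 3*(-3.8974)^2 - 10*(-3.8974) + 9 = 93.5432
Step 2: Evaluate g(x).
g(-3.8974) = 8*-3.8974 - 10 = -41.1792
Step 3: Compute Lagrangian.
L = 93.5432 + 7*-41.1792 = -194.7112


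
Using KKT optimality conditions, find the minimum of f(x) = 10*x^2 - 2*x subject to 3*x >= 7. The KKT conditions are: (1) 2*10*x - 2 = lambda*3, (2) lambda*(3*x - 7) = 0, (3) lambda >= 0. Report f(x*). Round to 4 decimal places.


Step 1: Try lambda = 0 (constraint inactive).
x_unc = 2/(2*10) = 0.1
Check: 3*0.1 = 0.3 < 7 -- violated!
Step 2: Constraint must be active: 3*x = 7
x* = 7/3 = 2.3333 (rounded; the exact value 7/3 is used below)
lambda = (2*10*(7/3) - 2)/3 = 14.8889
Step 3: Compute optimal value.
f(x*) = 10*(7/3)^2 - 2*(7/3) = 49.7778


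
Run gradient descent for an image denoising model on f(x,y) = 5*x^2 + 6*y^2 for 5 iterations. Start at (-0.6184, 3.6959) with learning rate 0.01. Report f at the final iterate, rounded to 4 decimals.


Gradient descent on f(x,y) = 5*x^2 + 6*y^2.
Starting point: (-0.6184, 3.6959), alpha = 0.01
Step 1: grad_x = 2*5*-0.6184 = -6.184, grad_y = 2*6*3.6959 = 44.3508
  x_1 = -0.6184 - 0.01*-6.184 = -0.5566
  y_1 = 3.6959 - 0.01*44.3508 = 3.2524
Step 2: grad_x = 2*5*-0.5566 = -5.5656, grad_y = 2*6*3.2524 = 39.0287
  x_2 = -0.5566 - 0.01*-5.5656 = -0.5009
  y_2 = 3.2524 - 0.01*39.0287 = 2.8621
Step 3: grad_x = 2*5*-0.5009 = -5.009, grad_y = 2*6*2.8621 = 34.3453
  x_3 = -0.5009 - 0.01*-5.009 = -0.4508
  y_3 = 2.8621 - 0.01*34.3453 = 2.5187
Step 4: grad_x = 2*5*-0.4508 = -4.5081, grad_y = 2*6*2.5187 = 30.2238
  x_4 = -0.4508 - 0.01*-4.5081 = -0.4057
  y_4 = 2.5187 - 0.01*30.2238 = 2.2164
Step 5: grad_x = 2*5*-0.4057 = -4.0573, grad_y = 2*6*2.2164 = 26.597
  x_5 = -0.4057 - 0.01*-4.0573 = -0.3652
  y_5 = 2.2164 - 0.01*26.597 = 1.9504
f(-0.3652, 1.9504) = 5*(-0.3652)^2 + 6*1.9504^2 = 23.4921


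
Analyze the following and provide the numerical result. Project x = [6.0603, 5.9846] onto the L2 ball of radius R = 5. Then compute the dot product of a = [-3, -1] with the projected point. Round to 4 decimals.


Step 1: Compute ||x|| (intermediates to 6 decimals).
||x|| = sqrt(6.0603^2 + 5.9846^2) = 8.517199
Step 2: Project.
Since ||x|| > R, scale = R/||x|| = 5/8.517199 = 0.587047, proj(x) = scale * x
proj(x) = [3.557681, 3.513241]
Step 3: Dot product.
a^T * proj(x) = -3*3.557681 - 1*3.513241 = -14.1863


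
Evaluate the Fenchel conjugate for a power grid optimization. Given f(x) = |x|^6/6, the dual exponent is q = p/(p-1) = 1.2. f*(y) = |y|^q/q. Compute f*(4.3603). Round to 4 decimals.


The conjugate exponent q satisfies 1/p + 1/q = 1.
p = 6, so q = 6/(6 - 1) = 1.2
|y|^q = 4.3603^1.2 = 5.8536
f*(4.3603) = 5.8536 / 1.2 = 4.878


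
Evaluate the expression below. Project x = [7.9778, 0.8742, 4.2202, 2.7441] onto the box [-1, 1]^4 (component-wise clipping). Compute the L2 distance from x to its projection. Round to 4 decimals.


Project each component onto [-1, 1].
clip(7.9778) = 1.0, clip(0.8742) = 0.8742, clip(4.2202) = 1.0, clip(2.7441) = 1.0
Projection = [1.0, 0.8742, 1.0, 1.0]
Squared diffs: [48.6897, 0.0, 10.3697, 3.0419]
Distance = sqrt(62.1013) = 7.8804


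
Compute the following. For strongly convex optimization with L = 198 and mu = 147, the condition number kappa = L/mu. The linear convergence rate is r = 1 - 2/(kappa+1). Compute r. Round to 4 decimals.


Step 1: Compute the condition number.
kappa = L/mu = 198/147 = 1.3469
Step 2: Compute the convergence rate.
r = 1 - 2/(kappa + 1) = 1 - 2*mu/(L + mu) = (L - mu)/(L + mu) = 51/345 = 0.1478


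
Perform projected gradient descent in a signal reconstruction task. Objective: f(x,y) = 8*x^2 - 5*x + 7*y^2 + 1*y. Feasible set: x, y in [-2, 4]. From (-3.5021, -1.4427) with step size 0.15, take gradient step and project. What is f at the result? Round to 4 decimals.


Step 1: Compute gradient at (-3.5021, -1.4427).
grad_x = 2*8*-3.5021 - 5 = -61.0336
grad_y = 2*7*-1.4427 + 1 = -19.1978
Step 2: Gradient step.
x_raw = -3.5021 - 0.15*-61.0336 = 5.6529
y_raw = -1.4427 - 0.15*-19.1978 = 1.437
Step 3: Project onto [-2, 4].
x_proj = clip(5.6529) = 4.0
y_proj = clip(1.437) = 1.437
Step 4: Evaluate f.
f(4.0, 1.437) = 123.8911


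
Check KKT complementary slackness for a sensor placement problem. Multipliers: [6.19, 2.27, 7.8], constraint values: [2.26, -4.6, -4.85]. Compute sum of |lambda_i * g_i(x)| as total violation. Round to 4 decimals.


KKT complementary slackness check:
lambda_1 * g_1 = 6.19 * 2.26 = 13.9894
lambda_2 * g_2 = 2.27 * -4.6 = -10.442
lambda_3 * g_3 = 7.8 * -4.85 = -37.83
Total violation = 13.9894 + 10.442 + 37.83 = 62.2614


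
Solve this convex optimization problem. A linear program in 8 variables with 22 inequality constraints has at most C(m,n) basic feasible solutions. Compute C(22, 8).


Each vertex corresponds to some choice of n active constraints out of m, so the number of vertices is at most C(m, n) = m! / (n!(m-n)!).
m = 22, n = 8
Numerator: 22 * 21 * 20 * 19 * 18 * 17 * 16 * 15
Denominator: 8! = 40320
C(22, 8) = 319770


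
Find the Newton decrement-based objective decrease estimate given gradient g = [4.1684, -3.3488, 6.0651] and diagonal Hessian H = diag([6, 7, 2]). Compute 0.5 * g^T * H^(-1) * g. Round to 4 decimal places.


Step 1: H is diagonal, so H^(-1) * g = [0.6947, -0.4784, 3.0326].
Step 2: g^T H^(-1) g = sum_i g_i^2 / H_ii
  = (4.1684)^2/6 + (-3.3488)^2/7 + (6.0651)^2/2
  = 2.8959 + 1.6021 + 18.3927 = 22.8907
Step 3: Objective decrease = 0.5 * g^T H^(-1) g = 11.4454


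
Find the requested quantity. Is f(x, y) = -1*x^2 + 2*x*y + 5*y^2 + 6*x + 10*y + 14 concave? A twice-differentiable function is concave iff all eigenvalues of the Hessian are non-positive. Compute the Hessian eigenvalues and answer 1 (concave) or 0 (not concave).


The Hessian of f(x,y) = -1*x^2 + 2*x*y + 5*y^2 + 6*x + 10*y + 14 is:
H = [[-2, 2], [2, 10]]
Trace = -2 + 10 = 8
Determinant = -2*10 - (2)^2 = -24
Discriminant = (8)^2 - 4*-24 = 160.0
Eigenvalues: lambda_1 = -2.3246, lambda_2 = 10.3246
The function is not concave.

0


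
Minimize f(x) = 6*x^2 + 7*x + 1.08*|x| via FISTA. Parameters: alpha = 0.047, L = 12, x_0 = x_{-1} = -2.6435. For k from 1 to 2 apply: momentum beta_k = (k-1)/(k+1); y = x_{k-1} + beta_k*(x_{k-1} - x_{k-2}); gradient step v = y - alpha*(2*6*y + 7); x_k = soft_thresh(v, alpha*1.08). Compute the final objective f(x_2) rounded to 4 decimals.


FISTA on f(x) = 6*x^2 + 7*x + 1.08*|x|
L = 12, alpha = 0.047
Iteration 1: beta = 0.0, y = -2.6435 + 0.0*(-2.6435 + 2.6435) = -2.6435
  grad(y) = -24.722, v = y - alpha*grad = -1.4816
  prox(v) = soft_thresh(-1.4816, 0.0508) = -1.4308
Iteration 2: beta = 0.3333, y = -1.4308 + 0.3333*(-1.4308 + 2.6435) = -1.0266
  grad(y) = -5.3189, v = y - alpha*grad = -0.7766
  prox(v) = soft_thresh(-0.7766, 0.0508) = -0.7258
f(x_2) = 6*(-0.7258)^2 + 7*(-0.7258) + 1.08*|-0.7258| = -1.1359


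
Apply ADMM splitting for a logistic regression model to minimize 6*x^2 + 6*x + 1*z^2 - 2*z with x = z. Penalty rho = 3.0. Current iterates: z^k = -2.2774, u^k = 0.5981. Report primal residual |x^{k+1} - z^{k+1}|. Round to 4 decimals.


ADMM iteration with rho = 3.0, z^k = -2.2774, u^k = 0.5981
Step 1: x-update.
Minimize 6*x^2 + 6*x + (3.0/2)*(x + 2.2774 + 0.5981)^2
FOC: (2*6 + 3.0)*x = -6 + 3.0*(-2.2774 - 0.5981)
x^{k+1} = -0.9751
Step 2: z-update.
Minimize 1*z^2 - 2*z + (3.0/2)*(-0.9751 - z + 0.5981)^2
FOC: (2*1 + 3.0)*z = 2 + 3.0*(-0.9751 + 0.5981)
z^{k+1} = 0.1738
Step 3: u-update.
u^{k+1} = 0.5981 - 0.9751 - 0.1738 = -0.5508
Step 4: Primal residual = |-0.9751 - 0.1738| = 1.1489


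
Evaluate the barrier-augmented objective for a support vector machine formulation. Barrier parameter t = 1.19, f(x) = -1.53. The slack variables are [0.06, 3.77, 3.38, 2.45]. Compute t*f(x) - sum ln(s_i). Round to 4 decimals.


Step 1: Compute log-barrier.
ln values: [-2.8134, 1.3271, 1.2179, 0.8961]
phi = -(-2.8134 + 1.3271 + 1.2179 + 0.8961) = -0.6276
Step 2: Compute augmented objective.
t*f(x) = 1.19*-1.53 = -1.8207
Total = -1.8207 - 0.6276 = -2.4483


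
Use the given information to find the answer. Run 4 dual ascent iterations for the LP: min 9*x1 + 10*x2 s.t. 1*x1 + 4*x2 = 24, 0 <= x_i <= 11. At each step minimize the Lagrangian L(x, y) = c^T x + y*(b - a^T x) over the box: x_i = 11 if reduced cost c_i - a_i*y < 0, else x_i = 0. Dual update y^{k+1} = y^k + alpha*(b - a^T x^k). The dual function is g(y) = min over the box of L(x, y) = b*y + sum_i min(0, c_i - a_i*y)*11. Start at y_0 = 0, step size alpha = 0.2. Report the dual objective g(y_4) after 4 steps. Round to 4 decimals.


Dual ascent for LP: min 9*x1 + 10*x2, 1*x1 + 4*x2 = 24, 0 <= x_i <= 11
Step 1: y^k = 0.0, reduced costs: (9.0, 10.0)
  x^k = (0.0, 0.0), subgradient = b - a^T x = 24.0
  y^{k+1} = 0.0 + 0.2*24.0 = 4.8
Step 2: y^k = 4.8, reduced costs: (4.2, -9.2)
  x^k = (0.0, 11.0), subgradient = b - a^T x = -20.0
  y^{k+1} = 4.8 + 0.2*-20.0 = 0.8
Step 3: y^k = 0.8, reduced costs: (8.2, 6.8)
  x^k = (0.0, 0.0), subgradient = b - a^T x = 24.0
  y^{k+1} = 0.8 + 0.2*24.0 = 5.6
Step 4: y^k = 5.6, reduced costs: (3.4, -12.4)
  x^k = (0.0, 11.0), subgradient = b - a^T x = -20.0
  y^{k+1} = 5.6 + 0.2*-20.0 = 1.6
Dual objective at y_4 = 1.6: reduced costs (7.4, 3.6), box minimizer x = (0.0, 0.0)
g(y_4) = b*y + (c1 - a1*y)*x1 + (c2 - a2*y)*x2 = 24*1.6 + 7.4*0.0 + 3.6*0.0 = 38.4 + 0.0 + 0.0 = 38.4


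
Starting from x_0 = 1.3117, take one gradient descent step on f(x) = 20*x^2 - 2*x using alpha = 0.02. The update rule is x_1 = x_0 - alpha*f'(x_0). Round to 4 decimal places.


We compute the gradient at x_0 and apply the update.
f'(x) = 40*x - 2
f'(1.3117) = 40*1.3117 - 2 = 50.468
x_1 = 1.3117 - 0.02*50.468 = 0.3023


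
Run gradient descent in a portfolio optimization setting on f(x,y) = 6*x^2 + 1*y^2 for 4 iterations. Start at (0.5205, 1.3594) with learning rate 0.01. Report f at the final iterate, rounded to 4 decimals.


Gradient descent on f(x,y) = 6*x^2 + 1*y^2.
Starting point: (0.5205, 1.3594), alpha = 0.01
Step 1: grad_x = 2*6*0.5205 = 6.246, grad_y = 2*1*1.3594 = 2.7188
  x_1 = 0.5205 - 0.01*6.246 = 0.458
  y_1 = 1.3594 - 0.01*2.7188 = 1.3322
Step 2: grad_x = 2*6*0.458 = 5.4965, grad_y = 2*1*1.3322 = 2.6644
  x_2 = 0.458 - 0.01*5.4965 = 0.4031
  y_2 = 1.3322 - 0.01*2.6644 = 1.3056
Step 3: grad_x = 2*6*0.4031 = 4.8369, grad_y = 2*1*1.3056 = 2.6111
  x_3 = 0.4031 - 0.01*4.8369 = 0.3547
  y_3 = 1.3056 - 0.01*2.6111 = 1.2795
Step 4: grad_x = 2*6*0.3547 = 4.2565, grad_y = 2*1*1.2795 = 2.5589
  x_4 = 0.3547 - 0.01*4.2565 = 0.3121
  y_4 = 1.2795 - 0.01*2.5589 = 1.2539
f(0.3121, 1.2539) = 6*0.3121^2 + 1*1.2539^2 = 2.1568


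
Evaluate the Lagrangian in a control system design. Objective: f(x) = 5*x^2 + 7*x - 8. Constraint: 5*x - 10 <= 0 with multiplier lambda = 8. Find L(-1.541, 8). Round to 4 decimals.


Step 1: Evaluate f(x).
f(-1.541) = 5*(-1.541)^2 + 7*(-1.541) - 8 = -6.9136
Step 2: Evaluate g(x).
g(-1.541) = 5*-1.541 - 10 = -17.705
Step 3: Compute Lagrangian.
L = -6.9136 + 8*-17.705 = -148.5536


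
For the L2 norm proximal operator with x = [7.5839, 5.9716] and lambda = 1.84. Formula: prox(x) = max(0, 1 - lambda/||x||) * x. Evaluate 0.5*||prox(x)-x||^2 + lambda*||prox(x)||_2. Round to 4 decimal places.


Step 1: Compute ||x||.
||x|| = 9.6527
Step 2: Compute scaling factor.
scale = max(0, 1 - 1.84/9.6527) = 0.8094
Step 3: prox(x) = [6.1383, 4.8333]
||prox(x)|| = 7.8127
Step 4: Proximal objective.
0.5*||prox-x||^2 = 1.6928
lambda*||prox|| = 14.3754
Total = 16.0683


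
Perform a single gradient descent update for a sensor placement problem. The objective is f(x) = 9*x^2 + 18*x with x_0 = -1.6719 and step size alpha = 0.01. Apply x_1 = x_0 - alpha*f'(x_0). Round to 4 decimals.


We compute the gradient at x_0 and apply the update.
f'(x) = 18*x + 18
f'(-1.6719) = 18*-1.6719 + 18 = -12.0942
x_1 = -1.6719 - 0.01*-12.0942 = -1.551


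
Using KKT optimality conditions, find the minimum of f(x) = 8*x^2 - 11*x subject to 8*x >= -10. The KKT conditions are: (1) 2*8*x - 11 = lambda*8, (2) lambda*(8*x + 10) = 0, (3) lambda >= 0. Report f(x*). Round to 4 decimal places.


Step 1: Try lambda = 0 (constraint inactive).
Stationarity: 2*8*x - 11 = 0
x* = 11/(2*8) = 0.6875
Check constraint: 8*0.6875 = 5.5 >= -10 -- satisfied.
Step 2: Compute optimal value.
f(x*) = 8*0.6875^2 - 11*0.6875 = -3.7813


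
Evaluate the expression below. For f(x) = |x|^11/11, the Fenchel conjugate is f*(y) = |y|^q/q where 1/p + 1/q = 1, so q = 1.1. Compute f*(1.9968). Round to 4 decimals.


The conjugate exponent q satisfies 1/p + 1/q = 1.
p = 11, so q = 11/(11 - 1) = 1.1
|y|^q = 1.9968^1.1 = 2.1398
f*(1.9968) = 2.1398 / 1.1 = 1.9452


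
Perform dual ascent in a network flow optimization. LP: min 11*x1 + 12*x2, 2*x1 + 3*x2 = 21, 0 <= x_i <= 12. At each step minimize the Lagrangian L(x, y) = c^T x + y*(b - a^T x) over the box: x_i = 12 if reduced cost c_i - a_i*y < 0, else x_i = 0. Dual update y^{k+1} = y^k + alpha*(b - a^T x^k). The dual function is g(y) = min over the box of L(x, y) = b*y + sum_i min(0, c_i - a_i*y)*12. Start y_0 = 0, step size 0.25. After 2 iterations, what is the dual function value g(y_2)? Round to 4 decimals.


Dual ascent for LP: min 11*x1 + 12*x2, 2*x1 + 3*x2 = 21, 0 <= x_i <= 12
Step 1: y^k = 0.0, reduced costs: (11.0, 12.0)
  x^k = (0.0, 0.0), subgradient = b - a^T x = 21.0
  y^{k+1} = 0.0 + 0.25*21.0 = 5.25
Step 2: y^k = 5.25, reduced costs: (0.5, -3.75)
  x^k = (0.0, 12.0), subgradient = b - a^T x = -15.0
  y^{k+1} = 5.25 + 0.25*-15.0 = 1.5
Dual objective at y_2 = 1.5: reduced costs (8.0, 7.5), box minimizer x = (0.0, 0.0)
g(y_2) = b*y + (c1 - a1*y)*x1 + (c2 - a2*y)*x2 = 21*1.5 + 8.0*0.0 + 7.5*0.0 = 31.5 + 0.0 + 0.0 = 31.5


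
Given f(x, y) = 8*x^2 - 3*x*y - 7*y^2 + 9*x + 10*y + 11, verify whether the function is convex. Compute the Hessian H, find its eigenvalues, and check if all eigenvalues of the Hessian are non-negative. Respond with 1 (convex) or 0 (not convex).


The Hessian of f(x,y) = 8*x^2 - 3*x*y - 7*y^2 + 9*x + 10*y + 11 is:
H = [[16, -3], [-3, -14]]
Trace = 16 - 14 = 2
Determinant = 16*-14 - (-3)^2 = -233
Discriminant = (2)^2 - 4*-233 = 936.0
Eigenvalues: lambda_1 = -14.2971, lambda_2 = 16.2971
The function is not convex.

0


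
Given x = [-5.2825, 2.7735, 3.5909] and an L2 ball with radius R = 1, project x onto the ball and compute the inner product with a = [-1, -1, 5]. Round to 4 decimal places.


Step 1: Compute ||x|| (intermediates to 6 decimals).
||x|| = sqrt((-5.2825)^2 + 2.7735^2 + 3.5909^2) = 6.963596
Step 2: Project.
Since ||x|| > R, scale = R/||x|| = 1/6.963596 = 0.143604, proj(x) = scale * x
proj(x) = [-0.758588, 0.398286, 0.515668]
Step 3: Dot product.
a^T * proj(x) = -1*(-0.758588) - 1*0.398286 + 5*0.515668 = 2.9386


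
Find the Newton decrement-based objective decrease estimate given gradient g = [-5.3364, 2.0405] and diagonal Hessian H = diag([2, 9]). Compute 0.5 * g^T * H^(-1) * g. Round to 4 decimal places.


Step 1: H is diagonal, so H^(-1) * g = [-2.6682, 0.2267].
Step 2: g^T H^(-1) g = sum_i g_i^2 / H_ii
  = (-5.3364)^2/2 + (2.0405)^2/9
  = 14.2386 + 0.4626 = 14.7012
Step 3: Objective decrease = 0.5 * g^T H^(-1) g = 7.3506


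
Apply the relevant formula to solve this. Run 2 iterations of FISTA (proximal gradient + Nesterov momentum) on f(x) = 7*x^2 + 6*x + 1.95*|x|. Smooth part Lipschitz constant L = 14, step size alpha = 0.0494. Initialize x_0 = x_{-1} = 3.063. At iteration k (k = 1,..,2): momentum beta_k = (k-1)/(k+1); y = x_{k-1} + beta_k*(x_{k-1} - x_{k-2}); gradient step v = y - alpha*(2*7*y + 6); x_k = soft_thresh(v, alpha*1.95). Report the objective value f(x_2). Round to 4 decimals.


FISTA on f(x) = 7*x^2 + 6*x + 1.95*|x|
L = 14, alpha = 0.0494
Iteration 1: beta = 0.0, y = 3.063 + 0.0*(3.063 - 3.063) = 3.063
  grad(y) = 48.882, v = y - alpha*grad = 0.6482
  prox(v) = soft_thresh(0.6482, 0.0963) = 0.5519
Iteration 2: beta = 0.3333, y = 0.5519 + 0.3333*(0.5519 - 3.063) = -0.2851
  grad(y) = 2.0081, v = y - alpha*grad = -0.3843
  prox(v) = soft_thresh(-0.3843, 0.0963) = -0.288
f(x_2) = 7*(-0.288)^2 + 6*(-0.288) + 1.95*|-0.288| = -0.5858


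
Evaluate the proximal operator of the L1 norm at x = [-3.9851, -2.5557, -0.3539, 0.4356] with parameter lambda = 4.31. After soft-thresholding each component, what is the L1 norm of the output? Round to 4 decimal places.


Soft-thresholding with lambda = 4.31:
prox(-3.9851) = sign(-3.9851)*max(|-3.9851| - 4.31, 0) = 0.0
prox(-2.5557) = sign(-2.5557)*max(|-2.5557| - 4.31, 0) = 0.0
prox(-0.3539) = sign(-0.3539)*max(|-0.3539| - 4.31, 0) = 0.0
prox(0.4356) = sign(0.4356)*max(|0.4356| - 4.31, 0) = 0.0
prox(x) = [0.0, 0.0, 0.0, 0.0]
||prox(x)||_1 = 0.0 + 0.0 + 0.0 + 0.0 = 0.0


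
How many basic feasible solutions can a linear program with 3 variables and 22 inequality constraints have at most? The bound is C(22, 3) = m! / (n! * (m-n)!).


Each vertex corresponds to some choice of n active constraints out of m, so the number of vertices is at most C(m, n) = m! / (n!(m-n)!).
m = 22, n = 3
Numerator: 22 * 21 * 20
Denominator: 3! = 6
C(22, 3) = 1540


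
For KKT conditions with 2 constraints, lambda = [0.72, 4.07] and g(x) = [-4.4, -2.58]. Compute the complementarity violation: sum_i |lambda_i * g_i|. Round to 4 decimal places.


KKT complementary slackness check:
lambda_1 * g_1 = 0.72 * -4.4 = -3.168
lambda_2 * g_2 = 4.07 * -2.58 = -10.5006
Total violation = 3.168 + 10.5006 = 13.6686


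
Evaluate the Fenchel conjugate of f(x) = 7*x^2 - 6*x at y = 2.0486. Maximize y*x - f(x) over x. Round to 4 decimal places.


f*(y) = sup_x {y*x - a*x^2 - b*x} = sup_x {(y-b)*x - a*x^2}
FOC: (y - b) - 2a*x = 0 => x* = (y - b)/(2a)
x* = (2.0486 + 6)/(2*7) = 0.5749
f*(2.0486) = (y-b)^2/(4a) = (2.0486 + 6)^2/(4*7)
= 64.78/28 = 2.3136


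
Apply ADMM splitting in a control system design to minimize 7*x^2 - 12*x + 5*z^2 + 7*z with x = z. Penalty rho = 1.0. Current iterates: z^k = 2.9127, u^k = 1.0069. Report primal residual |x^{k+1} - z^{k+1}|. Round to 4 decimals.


ADMM iteration with rho = 1.0, z^k = 2.9127, u^k = 1.0069
Step 1: x-update.
Minimize 7*x^2 - 12*x + (1.0/2)*(x - 2.9127 + 1.0069)^2
FOC: (2*7 + 1.0)*x = 12 + 1.0*(2.9127 - 1.0069)
x^{k+1} = 0.9271
Step 2: z-update.
Minimize 5*z^2 + 7*z + (1.0/2)*(0.9271 - z + 1.0069)^2
FOC: (2*5 + 1.0)*z = -7 + 1.0*(0.9271 + 1.0069)
z^{k+1} = -0.4605
Step 3: u-update.
u^{k+1} = 1.0069 + 0.9271 + 0.4605 = 2.3945
Step 4: Primal residual = |0.9271 + 0.4605| = 1.3876


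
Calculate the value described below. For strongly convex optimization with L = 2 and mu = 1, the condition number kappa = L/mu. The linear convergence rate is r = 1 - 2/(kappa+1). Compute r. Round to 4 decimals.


Step 1: Compute the condition number.
kappa = L/mu = 2/1 = 2.0
Step 2: Compute the convergence rate.
r = 1 - 2/(kappa + 1) = 1 - 2*mu/(L + mu) = (L - mu)/(L + mu) = 1/3 = 0.3333


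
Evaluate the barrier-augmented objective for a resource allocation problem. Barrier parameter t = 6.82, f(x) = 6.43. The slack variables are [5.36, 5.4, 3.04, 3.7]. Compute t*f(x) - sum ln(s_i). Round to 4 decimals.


Step 1: Compute log-barrier.
ln values: [1.679, 1.6864, 1.1119, 1.3083]
phi = -(1.679 + 1.6864 + 1.1119 + 1.3083) = -5.7856
Step 2: Compute augmented objective.
t*f(x) = 6.82*6.43 = 43.8526
Total = 43.8526 - 5.7856 = 38.067


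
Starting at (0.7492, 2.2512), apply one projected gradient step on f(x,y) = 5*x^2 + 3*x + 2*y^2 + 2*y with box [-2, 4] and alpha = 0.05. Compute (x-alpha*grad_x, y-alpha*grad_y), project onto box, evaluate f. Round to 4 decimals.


Step 1: Compute gradient at (0.7492, 2.2512).
grad_x = 2*5*0.7492 + 3 = 10.492
grad_y = 2*2*2.2512 + 2 = 11.0048
Step 2: Gradient step.
x_raw = 0.7492 - 0.05*10.492 = 0.2246
y_raw = 2.2512 - 0.05*11.0048 = 1.701
Step 3: Project onto [-2, 4].
x_proj = clip(0.2246) = 0.2246
y_proj = clip(1.701) = 1.701
Step 4: Evaluate f.
f(0.2246, 1.701) = 10.1145


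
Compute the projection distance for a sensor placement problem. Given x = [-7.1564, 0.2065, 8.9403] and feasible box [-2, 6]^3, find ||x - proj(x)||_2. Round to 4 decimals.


Project each component onto [-2, 6].
clip(-7.1564) = -2.0, clip(0.2065) = 0.2065, clip(8.9403) = 6.0
Projection = [-2.0, 0.2065, 6.0]
Squared diffs: [26.5885, 0.0, 8.6454]
Distance = sqrt(35.2339) = 5.9358


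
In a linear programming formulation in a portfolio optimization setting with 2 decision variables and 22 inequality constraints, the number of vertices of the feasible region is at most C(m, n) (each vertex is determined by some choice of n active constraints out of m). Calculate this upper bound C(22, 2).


Each vertex corresponds to some choice of n active constraints out of m, so the number of vertices is at most C(m, n) = m! / (n!(m-n)!).
m = 22, n = 2
Numerator: 22 * 21
Denominator: 2! = 2
C(22, 2) = 231


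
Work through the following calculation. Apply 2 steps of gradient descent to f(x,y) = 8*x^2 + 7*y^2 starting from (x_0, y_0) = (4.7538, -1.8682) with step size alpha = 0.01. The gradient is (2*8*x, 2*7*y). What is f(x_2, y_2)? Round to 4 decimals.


Gradient descent on f(x,y) = 8*x^2 + 7*y^2.
Starting point: (4.7538, -1.8682), alpha = 0.01
Step 1: grad_x = 2*8*4.7538 = 76.0608, grad_y = 2*7*-1.8682 = -26.1548
  x_1 = 4.7538 - 0.01*76.0608 = 3.9932
  y_1 = -1.8682 - 0.01*-26.1548 = -1.6067
Step 2: grad_x = 2*8*3.9932 = 63.8911, grad_y = 2*7*-1.6067 = -22.4931
  x_2 = 3.9932 - 0.01*63.8911 = 3.3543
  y_2 = -1.6067 - 0.01*-22.4931 = -1.3817
f(3.3543, -1.3817) = 8*3.3543^2 + 7*(-1.3817)^2 = 103.3737


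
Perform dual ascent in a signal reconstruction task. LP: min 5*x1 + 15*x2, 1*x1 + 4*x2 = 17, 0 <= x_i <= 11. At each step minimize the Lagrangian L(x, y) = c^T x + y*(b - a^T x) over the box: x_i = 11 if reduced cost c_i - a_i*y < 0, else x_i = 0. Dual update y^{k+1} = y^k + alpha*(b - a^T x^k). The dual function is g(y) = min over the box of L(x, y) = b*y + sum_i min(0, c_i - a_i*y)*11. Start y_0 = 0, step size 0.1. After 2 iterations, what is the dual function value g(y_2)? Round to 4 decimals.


Dual ascent for LP: min 5*x1 + 15*x2, 1*x1 + 4*x2 = 17, 0 <= x_i <= 11
Step 1: y^k = 0.0, reduced costs: (5.0, 15.0)
  x^k = (0.0, 0.0), subgradient = b - a^T x = 17.0
  y^{k+1} = 0.0 + 0.1*17.0 = 1.7
Step 2: y^k = 1.7, reduced costs: (3.3, 8.2)
  x^k = (0.0, 0.0), subgradient = b - a^T x = 17.0
  y^{k+1} = 1.7 + 0.1*17.0 = 3.4
Dual objective at y_2 = 3.4: reduced costs (1.6, 1.4), box minimizer x = (0.0, 0.0)
g(y_2) = b*y + (c1 - a1*y)*x1 + (c2 - a2*y)*x2 = 17*3.4 + 1.6*0.0 + 1.4*0.0 = 57.8 + 0.0 + 0.0 = 57.8


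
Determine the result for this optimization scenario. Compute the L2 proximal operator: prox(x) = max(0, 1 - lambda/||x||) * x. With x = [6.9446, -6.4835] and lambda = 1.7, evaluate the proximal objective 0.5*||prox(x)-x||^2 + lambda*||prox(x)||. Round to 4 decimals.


Step 1: Compute ||x||.
||x|| = 9.5007
Step 2: Compute scaling factor.
scale = max(0, 1 - 1.7/9.5007) = 0.8211
Step 3: prox(x) = [5.702, -5.3234]
||prox(x)|| = 7.8007
Step 4: Proximal objective.
0.5*||prox-x||^2 = 1.445
lambda*||prox|| = 13.2612
Total = 14.7062


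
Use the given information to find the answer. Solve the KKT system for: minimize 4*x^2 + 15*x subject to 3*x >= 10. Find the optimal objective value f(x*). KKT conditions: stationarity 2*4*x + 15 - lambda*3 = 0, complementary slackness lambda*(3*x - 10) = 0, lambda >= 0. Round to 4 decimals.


Step 1: Try lambda = 0 (constraint inactive).
x_unc = -15/(2*4) = -1.875
Check: 3*-1.875 = -5.625 < 10 -- violated!
Step 2: Constraint must be active: 3*x = 10
x* = 10/3 = 3.3333 (rounded; the exact value 10/3 is used below)
lambda = (2*4*(10/3) + 15)/3 = 13.8889
Step 3: Compute optimal value.
f(x*) = 4*(10/3)^2 + 15*(10/3) = 94.4444


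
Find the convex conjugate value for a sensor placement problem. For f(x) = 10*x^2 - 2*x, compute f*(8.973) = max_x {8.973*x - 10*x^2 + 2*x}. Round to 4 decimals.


f*(y) = sup_x {y*x - a*x^2 - b*x} = sup_x {(y-b)*x - a*x^2}
FOC: (y - b) - 2a*x = 0 => x* = (y - b)/(2a)
x* = (8.973 + 2)/(2*10) = 0.5487
f*(8.973) = (y-b)^2/(4a) = (8.973 + 2)^2/(4*10)
= 120.4067/40 = 3.0102


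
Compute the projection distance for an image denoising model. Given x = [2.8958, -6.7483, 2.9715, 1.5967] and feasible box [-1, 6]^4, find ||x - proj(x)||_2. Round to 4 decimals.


Project each component onto [-1, 6].
clip(2.8958) = 2.8958, clip(-6.7483) = -1.0, clip(2.9715) = 2.9715, clip(1.5967) = 1.5967
Projection = [2.8958, -1.0, 2.9715, 1.5967]
Squared diffs: [0.0, 33.043, 0.0, 0.0]
Distance = sqrt(33.043) = 5.7483


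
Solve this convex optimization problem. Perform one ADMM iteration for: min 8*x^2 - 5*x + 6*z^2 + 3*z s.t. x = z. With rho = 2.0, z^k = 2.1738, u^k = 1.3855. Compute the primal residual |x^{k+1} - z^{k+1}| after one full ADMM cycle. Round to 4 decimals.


ADMM iteration with rho = 2.0, z^k = 2.1738, u^k = 1.3855
Step 1: x-update.
Minimize 8*x^2 - 5*x + (2.0/2)*(x - 2.1738 + 1.3855)^2
FOC: (2*8 + 2.0)*x = 5 + 2.0*(2.1738 - 1.3855)
x^{k+1} = 0.3654
Step 2: z-update.
Minimize 6*z^2 + 3*z + (2.0/2)*(0.3654 - z + 1.3855)^2
FOC: (2*6 + 2.0)*z = -3 + 2.0*(0.3654 + 1.3855)
z^{k+1} = 0.0358
Step 3: u-update.
u^{k+1} = 1.3855 + 0.3654 - 0.0358 = 1.715
Step 4: Primal residual = |0.3654 - 0.0358| = 0.3295


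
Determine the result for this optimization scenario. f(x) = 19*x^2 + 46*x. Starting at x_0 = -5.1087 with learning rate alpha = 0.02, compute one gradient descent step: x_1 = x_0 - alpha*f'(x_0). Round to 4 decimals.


We compute the gradient at x_0 and apply the update.
f'(x) = 38*x + 46
f'(-5.1087) = 38*-5.1087 + 46 = -148.1306
x_1 = -5.1087 - 0.02*-148.1306 = -2.1461


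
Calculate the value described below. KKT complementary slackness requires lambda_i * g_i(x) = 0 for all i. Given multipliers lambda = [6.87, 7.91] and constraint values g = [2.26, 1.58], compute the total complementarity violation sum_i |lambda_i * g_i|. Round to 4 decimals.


KKT complementary slackness check:
lambda_1 * g_1 = 6.87 * 2.26 = 15.5262
lambda_2 * g_2 = 7.91 * 1.58 = 12.4978
Total violation = 15.5262 + 12.4978 = 28.024


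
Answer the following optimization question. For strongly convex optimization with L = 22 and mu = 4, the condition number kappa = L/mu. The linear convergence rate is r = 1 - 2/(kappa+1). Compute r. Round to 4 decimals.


Step 1: Compute the condition number.
kappa = L/mu = 22/4 = 5.5
Step 2: Compute the convergence rate.
r = 1 - 2/(kappa + 1) = 1 - 2*mu/(L + mu) = (L - mu)/(L + mu) = 18/26 = 0.6923


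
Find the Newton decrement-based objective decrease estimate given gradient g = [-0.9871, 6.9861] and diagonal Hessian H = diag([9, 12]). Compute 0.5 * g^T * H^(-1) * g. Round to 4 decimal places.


Step 1: H is diagonal, so H^(-1) * g = [-0.1097, 0.5822].
Step 2: g^T H^(-1) g = sum_i g_i^2 / H_ii
  = (-0.9871)^2/9 + (6.9861)^2/12
  = 0.1083 + 4.0671 = 4.1754
Step 3: Objective decrease = 0.5 * g^T H^(-1) g = 2.0877


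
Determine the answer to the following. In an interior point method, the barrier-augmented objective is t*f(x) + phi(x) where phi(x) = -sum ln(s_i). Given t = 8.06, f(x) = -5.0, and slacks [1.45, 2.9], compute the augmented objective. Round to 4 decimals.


Step 1: Compute log-barrier.
ln values: [0.3716, 1.0647]
phi = -(0.3716 + 1.0647) = -1.4363
Step 2: Compute augmented objective.
t*f(x) = 8.06*-5.0 = -40.3
Total = -40.3 - 1.4363 = -41.7363


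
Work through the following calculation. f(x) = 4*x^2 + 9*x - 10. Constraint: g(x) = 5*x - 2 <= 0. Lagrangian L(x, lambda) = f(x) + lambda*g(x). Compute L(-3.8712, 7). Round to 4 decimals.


Step 1: Evaluate f(x).
f(-3.8712) = 4*(-3.8712)^2 + 9*(-3.8712) - 10 = 15.104
Step 2: Evaluate g(x).
g(-3.8712) = 5*-3.8712 - 2 = -21.356
Step 3: Compute Lagrangian.
L = 15.104 + 7*-21.356 = -134.388


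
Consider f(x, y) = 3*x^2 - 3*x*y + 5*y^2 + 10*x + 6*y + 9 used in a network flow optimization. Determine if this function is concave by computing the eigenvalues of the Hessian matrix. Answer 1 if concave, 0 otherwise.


The Hessian of f(x,y) = 3*x^2 - 3*x*y + 5*y^2 + 10*x + 6*y + 9 is:
H = [[6, -3], [-3, 10]]
Trace = 6 + 10 = 16
Determinant = 6*10 - (-3)^2 = 51
Discriminant = (16)^2 - 4*51 = 52.0
Eigenvalues: lambda_1 = 4.3944, lambda_2 = 11.6056
The function is not concave.

0


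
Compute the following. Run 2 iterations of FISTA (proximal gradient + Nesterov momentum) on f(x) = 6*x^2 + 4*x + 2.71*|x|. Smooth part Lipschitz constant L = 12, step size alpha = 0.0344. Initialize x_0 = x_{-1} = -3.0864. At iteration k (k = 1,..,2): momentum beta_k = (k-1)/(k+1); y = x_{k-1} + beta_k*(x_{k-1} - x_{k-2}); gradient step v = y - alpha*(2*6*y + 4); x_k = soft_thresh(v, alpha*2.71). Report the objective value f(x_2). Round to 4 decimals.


FISTA on f(x) = 6*x^2 + 4*x + 2.71*|x|
L = 12, alpha = 0.0344
Iteration 1: beta = 0.0, y = -3.0864 + 0.0*(-3.0864 + 3.0864) = -3.0864
  grad(y) = -33.0368, v = y - alpha*grad = -1.9499
  prox(v) = soft_thresh(-1.9499, 0.0932) = -1.8567
Iteration 2: beta = 0.3333, y = -1.8567 + 0.3333*(-1.8567 + 3.0864) = -1.4468
  grad(y) = -13.3618, v = y - alpha*grad = -0.9872
  prox(v) = soft_thresh(-0.9872, 0.0932) = -0.8939
f(x_2) = 6*(-0.8939)^2 + 4*(-0.8939) + 2.71*|-0.8939| = 3.6416


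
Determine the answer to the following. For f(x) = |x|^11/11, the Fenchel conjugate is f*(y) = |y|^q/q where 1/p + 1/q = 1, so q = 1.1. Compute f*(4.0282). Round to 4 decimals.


The conjugate exponent q satisfies 1/p + 1/q = 1.
p = 11, so q = 11/(11 - 1) = 1.1
|y|^q = 4.0282^1.1 = 4.6304
f*(4.0282) = 4.6304 / 1.1 = 4.2095


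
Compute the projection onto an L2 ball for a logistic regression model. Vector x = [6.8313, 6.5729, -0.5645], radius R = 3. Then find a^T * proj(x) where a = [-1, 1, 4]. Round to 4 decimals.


Step 1: Compute ||x|| (intermediates to 6 decimals).
||x|| = sqrt(6.8313^2 + 6.5729^2 + (-0.5645)^2) = 9.496754
Step 2: Project.
Since ||x|| > R, scale = R/||x|| = 3/9.496754 = 0.315897, proj(x) = scale * x
proj(x) = [2.157987, 2.076359, -0.178324]
Step 3: Dot product.
a^T * proj(x) = -1*2.157987 + 1*2.076359 + 4*(-0.178324) = -0.7949


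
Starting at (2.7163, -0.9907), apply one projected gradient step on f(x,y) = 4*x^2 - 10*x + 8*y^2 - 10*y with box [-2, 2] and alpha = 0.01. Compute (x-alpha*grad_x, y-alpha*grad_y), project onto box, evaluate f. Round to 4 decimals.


Step 1: Compute gradient at (2.7163, -0.9907).
grad_x = 2*4*2.7163 - 10 = 11.7304
grad_y = 2*8*-0.9907 - 10 = -25.8512
Step 2: Gradient step.
x_raw = 2.7163 - 0.01*11.7304 = 2.599
y_raw = -0.9907 - 0.01*-25.8512 = -0.7322
Step 3: Project onto [-2, 2].
x_proj = clip(2.599) = 2.0
y_proj = clip(-0.7322) = -0.7322
Step 4: Evaluate f.
f(2.0, -0.7322) = 7.6107


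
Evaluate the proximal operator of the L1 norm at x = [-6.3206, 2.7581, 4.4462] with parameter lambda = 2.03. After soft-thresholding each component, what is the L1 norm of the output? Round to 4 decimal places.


Soft-thresholding with lambda = 2.03:
prox(-6.3206) = sign(-6.3206)*max(|-6.3206| - 2.03, 0) = -4.2906
prox(2.7581) = sign(2.7581)*max(|2.7581| - 2.03, 0) = 0.7281
prox(4.4462) = sign(4.4462)*max(|4.4462| - 2.03, 0) = 2.4162
prox(x) = [-4.2906, 0.7281, 2.4162]
||prox(x)||_1 = 4.2906 + 0.7281 + 2.4162 = 7.4349


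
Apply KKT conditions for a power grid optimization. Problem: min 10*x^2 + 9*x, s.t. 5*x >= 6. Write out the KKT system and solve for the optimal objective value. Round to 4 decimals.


Step 1: Try lambda = 0 (constraint inactive).
x_unc = -9/(2*10) = -0.45
Check: 5*-0.45 = -2.25 < 6 -- violated!
Step 2: Constraint must be active: 5*x = 6
x* = 6/5 = 1.2
lambda = (2*10*1.2 + 9)/5 = 6.6
Step 3: Compute optimal value.
f(x*) = 10*1.2^2 + 9*1.2 = 25.2


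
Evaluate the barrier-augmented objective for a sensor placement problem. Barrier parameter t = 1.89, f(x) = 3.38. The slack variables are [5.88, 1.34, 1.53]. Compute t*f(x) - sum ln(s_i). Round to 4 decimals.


Step 1: Compute log-barrier.
ln values: [1.7716, 0.2927, 0.4253]
phi = -(1.7716 + 0.2927 + 0.4253) = -2.4895
Step 2: Compute augmented objective.
t*f(x) = 1.89*3.38 = 6.3882
Total = 6.3882 - 2.4895 = 3.8987


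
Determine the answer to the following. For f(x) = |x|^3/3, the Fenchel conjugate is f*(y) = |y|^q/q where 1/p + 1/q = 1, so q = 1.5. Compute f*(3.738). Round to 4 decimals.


The conjugate exponent q satisfies 1/p + 1/q = 1.
p = 3, so q = 3/(3 - 1) = 1.5
|y|^q = 3.738^1.5 = 7.227
f*(3.738) = 7.227 / 1.5 = 4.818


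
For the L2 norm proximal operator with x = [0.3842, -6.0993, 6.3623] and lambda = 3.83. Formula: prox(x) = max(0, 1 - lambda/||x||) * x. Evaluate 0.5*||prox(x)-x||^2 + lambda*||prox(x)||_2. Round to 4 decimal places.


Step 1: Compute ||x||.
||x|| = 8.822
Step 2: Compute scaling factor.
scale = max(0, 1 - 3.83/8.822) = 0.5659
Step 3: prox(x) = [0.2174, -3.4513, 3.6002]
||prox(x)|| = 4.992
Step 4: Proximal objective.
0.5*||prox-x||^2 = 7.3345
lambda*||prox|| = 19.1194
Total = 26.4539


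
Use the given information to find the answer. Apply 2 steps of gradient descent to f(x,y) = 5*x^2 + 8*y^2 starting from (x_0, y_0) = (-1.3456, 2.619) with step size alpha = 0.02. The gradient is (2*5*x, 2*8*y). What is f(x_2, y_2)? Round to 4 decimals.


Gradient descent on f(x,y) = 5*x^2 + 8*y^2.
Starting point: (-1.3456, 2.619), alpha = 0.02
Step 1: grad_x = 2*5*-1.3456 = -13.456, grad_y = 2*8*2.619 = 41.904
  x_1 = -1.3456 - 0.02*-13.456 = -1.0765
  y_1 = 2.619 - 0.02*41.904 = 1.7809
Step 2: grad_x = 2*5*-1.0765 = -10.7648, grad_y = 2*8*1.7809 = 28.4947
  x_2 = -1.0765 - 0.02*-10.7648 = -0.8612
  y_2 = 1.7809 - 0.02*28.4947 = 1.211
f(-0.8612, 1.211) = 5*(-0.8612)^2 + 8*1.211^2 = 15.4409


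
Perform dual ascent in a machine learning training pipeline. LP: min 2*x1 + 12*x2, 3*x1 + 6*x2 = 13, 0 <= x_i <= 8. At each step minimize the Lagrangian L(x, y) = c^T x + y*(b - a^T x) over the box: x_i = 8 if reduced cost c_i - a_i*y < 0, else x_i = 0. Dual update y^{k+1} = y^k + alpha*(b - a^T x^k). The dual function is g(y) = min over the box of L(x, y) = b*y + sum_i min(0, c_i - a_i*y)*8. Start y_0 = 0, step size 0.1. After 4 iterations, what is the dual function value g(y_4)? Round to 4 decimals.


Dual ascent for LP: min 2*x1 + 12*x2, 3*x1 + 6*x2 = 13, 0 <= x_i <= 8
Step 1: y^k = 0.0, reduced costs: (2.0, 12.0)
  x^k = (0.0, 0.0), subgradient = b - a^T x = 13.0
  y^{k+1} = 0.0 + 0.1*13.0 = 1.3
Step 2: y^k = 1.3, reduced costs: (-1.9, 4.2)
  x^k = (8.0, 0.0), subgradient = b - a^T x = -11.0
  y^{k+1} = 1.3 + 0.1*-11.0 = 0.2
Step 3: y^k = 0.2, reduced costs: (1.4, 10.8)
  x^k = (0.0, 0.0), subgradient = b - a^T x = 13.0
  y^{k+1} = 0.2 + 0.1*13.0 = 1.5
Step 4: y^k = 1.5, reduced costs: (-2.5, 3.0)
  x^k = (8.0, 0.0), subgradient = b - a^T x = -11.0
  y^{k+1} = 1.5 + 0.1*-11.0 = 0.4
Dual objective at y_4 = 0.4: reduced costs (0.8, 9.6), box minimizer x = (0.0, 0.0)
g(y_4) = b*y + (c1 - a1*y)*x1 + (c2 - a2*y)*x2 = 13*0.4 + 0.8*0.0 + 9.6*0.0 = 5.2 + 0.0 + 0.0 = 5.2


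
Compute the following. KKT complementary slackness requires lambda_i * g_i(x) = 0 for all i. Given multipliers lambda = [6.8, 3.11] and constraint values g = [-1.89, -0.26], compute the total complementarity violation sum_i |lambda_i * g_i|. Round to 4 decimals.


KKT complementary slackness check:
lambda_1 * g_1 = 6.8 * -1.89 = -12.852
lambda_2 * g_2 = 3.11 * -0.26 = -0.8086
Total violation = 12.852 + 0.8086 = 13.6606


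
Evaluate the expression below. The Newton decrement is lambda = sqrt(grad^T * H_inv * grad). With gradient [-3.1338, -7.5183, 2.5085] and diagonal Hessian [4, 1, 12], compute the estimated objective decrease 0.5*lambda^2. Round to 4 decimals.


Step 1: H is diagonal, so H^(-1) * g = [-0.7835, -7.5183, 0.209].
Step 2: g^T H^(-1) g = sum_i g_i^2 / H_ii
  = (-3.1338)^2/4 + (-7.5183)^2/1 + (2.5085)^2/12
  = 2.4552 + 56.5248 + 0.5244 = 59.5044
Step 3: Objective decrease = 0.5 * g^T H^(-1) g = 29.7522


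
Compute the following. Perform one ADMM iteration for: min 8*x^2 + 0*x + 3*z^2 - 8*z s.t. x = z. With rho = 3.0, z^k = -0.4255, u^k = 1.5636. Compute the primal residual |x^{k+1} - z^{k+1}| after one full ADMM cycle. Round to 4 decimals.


ADMM iteration with rho = 3.0, z^k = -0.4255, u^k = 1.5636
Step 1: x-update.
Minimize 8*x^2 + 0*x + (3.0/2)*(x + 0.4255 + 1.5636)^2
FOC: (2*8 + 3.0)*x = 0 + 3.0*(-0.4255 - 1.5636)
x^{k+1} = -0.3141
Step 2: z-update.
Minimize 3*z^2 - 8*z + (3.0/2)*(-0.3141 - z + 1.5636)^2
FOC: (2*3 + 3.0)*z = 8 + 3.0*(-0.3141 + 1.5636)
z^{k+1} = 1.3054
Step 3: u-update.
u^{k+1} = 1.5636 - 0.3141 - 1.3054 = -0.0559
Step 4: Primal residual = |-0.3141 - 1.3054| = 1.6195


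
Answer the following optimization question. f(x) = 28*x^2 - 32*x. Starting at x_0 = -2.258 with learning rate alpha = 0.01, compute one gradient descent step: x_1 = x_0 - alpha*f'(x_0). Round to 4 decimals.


We compute the gradient at x_0 and apply the update.
f'(x) = 56*x - 32
f'(-2.258) = 56*-2.258 - 32 = -158.448
x_1 = -2.258 - 0.01*-158.448 = -0.6735


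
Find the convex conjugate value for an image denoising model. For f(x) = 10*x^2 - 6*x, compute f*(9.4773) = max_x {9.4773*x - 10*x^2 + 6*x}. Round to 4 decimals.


f*(y) = sup_x {y*x - a*x^2 - b*x} = sup_x {(y-b)*x - a*x^2}
FOC: (y - b) - 2a*x = 0 => x* = (y - b)/(2a)
x* = (9.4773 + 6)/(2*10) = 0.7739
f*(9.4773) = (y-b)^2/(4a) = (9.4773 + 6)^2/(4*10)
= 239.5468/40 = 5.9887


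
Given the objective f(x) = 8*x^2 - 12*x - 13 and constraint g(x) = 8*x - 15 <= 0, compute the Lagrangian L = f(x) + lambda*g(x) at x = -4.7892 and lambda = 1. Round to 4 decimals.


Step 1: Evaluate f(x).
f(-4.7892) = 8*(-4.7892)^2 - 12*(-4.7892) - 13 = 227.9619
Step 2: Evaluate g(x).
g(-4.7892) = 8*-4.7892 - 15 = -53.3136
Step 3: Compute Lagrangian.
L = 227.9619 + 1*-53.3136 = 174.6483


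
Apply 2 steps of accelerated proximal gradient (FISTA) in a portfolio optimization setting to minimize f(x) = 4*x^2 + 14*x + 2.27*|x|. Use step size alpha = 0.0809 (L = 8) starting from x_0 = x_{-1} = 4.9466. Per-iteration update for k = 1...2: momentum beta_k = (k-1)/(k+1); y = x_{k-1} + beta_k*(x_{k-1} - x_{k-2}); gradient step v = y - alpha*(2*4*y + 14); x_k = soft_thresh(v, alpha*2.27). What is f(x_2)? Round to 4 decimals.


FISTA on f(x) = 4*x^2 + 14*x + 2.27*|x|
L = 8, alpha = 0.0809
Iteration 1: beta = 0.0, y = 4.9466 + 0.0*(4.9466 - 4.9466) = 4.9466
  grad(y) = 53.5728, v = y - alpha*grad = 0.6126
  prox(v) = soft_thresh(0.6126, 0.1836) = 0.4289
Iteration 2: beta = 0.3333, y = 0.4289 + 0.3333*(0.4289 - 4.9466) = -1.077
  grad(y) = 5.3842, v = y - alpha*grad = -1.5126
  prox(v) = soft_thresh(-1.5126, 0.1836) = -1.3289
f(x_2) = 4*(-1.3289)^2 + 14*(-1.3289) + 2.27*|-1.3289| = -8.5241


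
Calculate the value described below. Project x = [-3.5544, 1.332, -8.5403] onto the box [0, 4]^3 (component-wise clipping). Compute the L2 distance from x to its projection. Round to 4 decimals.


Project each component onto [0, 4].
clip(-3.5544) = 0.0, clip(1.332) = 1.332, clip(-8.5403) = 0.0
Projection = [0.0, 1.332, 0.0]
Squared diffs: [12.6338, 0.0, 72.9367]
Distance = sqrt(85.5705) = 9.2504


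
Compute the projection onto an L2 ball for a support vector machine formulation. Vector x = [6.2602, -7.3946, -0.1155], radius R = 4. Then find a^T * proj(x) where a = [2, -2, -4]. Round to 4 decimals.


Step 1: Compute ||x|| (intermediates to 6 decimals).
||x|| = sqrt(6.2602^2 + (-7.3946)^2 + (-0.1155)^2) = 9.689353
Step 2: Project.
Since ||x|| > R, scale = R/||x|| = 4/9.689353 = 0.412824, proj(x) = scale * x
proj(x) = [2.584361, -3.052668, -0.047681]
Step 3: Dot product.
a^T * proj(x) = 2*2.584361 - 2*(-3.052668) - 4*(-0.047681) = 11.4648
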